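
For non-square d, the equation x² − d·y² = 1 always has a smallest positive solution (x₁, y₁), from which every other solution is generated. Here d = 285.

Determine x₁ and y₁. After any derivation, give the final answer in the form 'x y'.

d=285: √d = [16; 1,7,2,7,1,32] (ℓ=6, even), read p_5/q_5
a_0=16:  p_0=16·1+0=16,  q_0=16·0+1=1
a_1=1:  p_1=1·16+1=17,  q_1=1·1+0=1
…
a_4=7:  p_4=7·287+135=2144,  q_4=7·17+8=127
a_5=1:  p_5=1·2144+287=2431,  q_5=1·127+17=144
→ (2431, 144).  Check: 2431²=5909761, 285·144²=5909760, difference 1.

2431 144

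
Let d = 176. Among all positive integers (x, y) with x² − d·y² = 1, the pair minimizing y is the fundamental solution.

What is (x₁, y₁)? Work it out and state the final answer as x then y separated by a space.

199 15

√176 → a₀=13, period (3,1,3,26); ℓ=4 even so k=3
i=0: a=13 ⇒ p=13, q=1
…
i=2: a=1 ⇒ p=53, q=4
i=3: a=3 ⇒ p=199, q=15
fundamental: x₁=199, y₁=15  (since 39601 − 176·225 = 1)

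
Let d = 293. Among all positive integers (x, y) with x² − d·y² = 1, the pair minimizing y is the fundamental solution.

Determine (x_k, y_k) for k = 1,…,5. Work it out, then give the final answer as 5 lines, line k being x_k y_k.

d=293: √d = [17; 8,1,1,8,34] (ℓ=5, odd), read p_9/q_9
i=0: a=17 ⇒ p=17, q=1
i=1: a=8 ⇒ p=137, q=8
i=2: a=1 ⇒ p=154, q=9
i=3: a=1 ⇒ p=291, q=17
i=4: a=8 ⇒ p=2482, q=145
i=5: a=34 ⇒ p=84679, q=4947
i=6: a=8 ⇒ p=679914, q=39721
i=7: a=1 ⇒ p=764593, q=44668
i=8: a=1 ⇒ p=1444507, q=84389
i=9: a=8 ⇒ p=12320649, q=719780
(x₁, y₁) = (12320649, 719780);  12320649² − 293·719780² = 1 ✓
n=2: (12320649,719780)∘(12320649,719780) = (12320649·12320649+293·719780·719780, 12320649·719780+719780·12320649) = (303596783562401,17736313474440)
n=3: (303596783562401,17736313474440)∘(12320649,719780) = (12320649·303596783562401+293·719780·17736313474440, 12320649·17736313474440+719780·303596783562401) = (7481018815602612315849,437045785745090703340)
n=4: (7481018815602612315849,437045785745090703340)∘(12320649,719780) = (12320649·7481018815602612315849+293·719780·437045785745090703340, 12320649·437045785745090703340+719780·7481018815602612315849) = (184342013978870716056521769601,10769375446188914321717060880)
n=5: (184342013978870716056521769601,10769375446188914321717060880)∘(12320649,719780) = (12320649·184342013978870716056521769601+293·719780·10769375446188914321717060880, 12320649·10769375446188914321717060880+719780·184342013978870716056521769601) = (4542426500373511536803322165613266249,265371389643423565052112223737518900)

12320649 719780
303596783562401 17736313474440
7481018815602612315849 437045785745090703340
184342013978870716056521769601 10769375446188914321717060880
4542426500373511536803322165613266249 265371389643423565052112223737518900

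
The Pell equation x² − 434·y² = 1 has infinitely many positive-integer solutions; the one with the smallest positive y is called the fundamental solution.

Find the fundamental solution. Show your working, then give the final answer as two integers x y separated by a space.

d=434: √d = [20; 1,4,1,40] (ℓ=4, even), read p_3/q_3
step 0: (20, 1)  from 20·(1,0) + (0,1)
step 1: (21, 1)  from 1·(20,1) + (1,0)
step 2: (104, 5)  from 4·(21,1) + (20,1)
step 3: (125, 6)  from 1·(104,5) + (21,1)
fundamental: x₁=125, y₁=6  (since 15625 − 434·36 = 1)

125 6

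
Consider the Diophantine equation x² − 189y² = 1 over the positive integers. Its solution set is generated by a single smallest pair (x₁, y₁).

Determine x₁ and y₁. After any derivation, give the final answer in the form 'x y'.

55 4

√189 = [13; 1,2,1,26, …], period ℓ=4 (even) → k=3
step 0: (13, 1)  from 13·(1,0) + (0,1)
…
step 2: (41, 3)  from 2·(14,1) + (13,1)
step 3: (55, 4)  from 1·(41,3) + (14,1)
(x₁, y₁) = (55, 4);  55² − 189·4² = 1 ✓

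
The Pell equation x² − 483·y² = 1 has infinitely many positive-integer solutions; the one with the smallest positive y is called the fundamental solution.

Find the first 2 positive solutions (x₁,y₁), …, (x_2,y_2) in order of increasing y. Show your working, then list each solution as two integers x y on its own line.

d=483: √d = [21; 1,42] (ℓ=2, even), read p_1/q_1
k=0  a_k=21  p_k/q_k = 21/1
k=1  a_k=1  p_k/q_k = 22/1
fundamental: x₁=22, y₁=1  (since 484 − 483·1 = 1)
(x_2, y_2) = (22·22 + 483·1·1, 22·1 + 1·22) = (967, 44)

22 1
967 44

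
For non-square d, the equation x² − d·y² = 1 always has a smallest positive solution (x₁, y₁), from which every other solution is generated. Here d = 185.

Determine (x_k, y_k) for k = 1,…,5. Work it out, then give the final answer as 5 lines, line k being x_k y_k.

9249 680
171088001 12578640
3164785833249 232679682040
58542208172352001 4304108745797280
1082913763607381481249 79617403347078403400

√185 → a₀=13, period (1,1,1,1,26); ℓ=5 odd so k=9
k=0  a_k=13  p_k/q_k = 13/1
k=1  a_k=1  p_k/q_k = 14/1
…
k=3  a_k=1  p_k/q_k = 41/3
k=4  a_k=1  p_k/q_k = 68/5
…
k=6  a_k=1  p_k/q_k = 1877/138
k=7  a_k=1  p_k/q_k = 3686/271
k=8  a_k=1  p_k/q_k = 5563/409
k=9  a_k=1  p_k/q_k = 9249/680
→ (9249, 680).  Check: 9249²=85544001, 185·680²=85544000, difference 1.
(9249+680√185)^2 = 171088001 + 12578640√185
(9249+680√185)^3 = 3164785833249 + 232679682040√185
(9249+680√185)^4 = 58542208172352001 + 4304108745797280√185
(9249+680√185)^5 = 1082913763607381481249 + 79617403347078403400√185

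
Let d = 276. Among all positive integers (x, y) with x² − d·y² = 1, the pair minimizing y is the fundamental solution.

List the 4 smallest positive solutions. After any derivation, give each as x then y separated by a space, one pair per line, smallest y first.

d=276: √d = [16; 1,1,1,1,2,2,2,1,1,1,1,32] (ℓ=12, even), read p_11/q_11
a_0=16:  p_0=16·1+0=16,  q_0=16·0+1=1
…
a_3=1:  p_3=1·33+17=50,  q_3=1·2+1=3
…
a_8=1:  p_8=1·1246+515=1761,  q_8=1·75+31=106
…
a_10=1:  p_10=1·3007+1761=4768,  q_10=1·181+106=287
a_11=1:  p_11=1·4768+3007=7775,  q_11=1·287+181=468
→ (7775, 468).  Check: 7775²=60450625, 276·468²=60450624, difference 1.
n=2: (7775,468)∘(7775,468) = (7775·7775+276·468·468, 7775·468+468·7775) = (120901249,7277400)
n=3: (120901249,7277400)∘(7775,468) = (7775·120901249+276·468·7277400, 7775·7277400+468·120901249) = (1880014414175,113163569532)
n=4: (1880014414175,113163569532)∘(7775,468) = (7775·1880014414175+276·468·113163569532, 7775·113163569532+468·1880014414175) = (29234224019520001,1759693498945200)

7775 468
120901249 7277400
1880014414175 113163569532
29234224019520001 1759693498945200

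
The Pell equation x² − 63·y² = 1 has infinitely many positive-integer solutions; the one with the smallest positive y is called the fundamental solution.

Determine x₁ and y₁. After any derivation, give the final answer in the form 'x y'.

8 1

d=63: √d = [7; 1,14] (ℓ=2, even), read p_1/q_1
a_0=7:  p_0=7·1+0=7,  q_0=7·0+1=1
a_1=1:  p_1=1·7+1=8,  q_1=1·1+0=1
→ (8, 1).  Check: 8²=64, 63·1²=63, difference 1.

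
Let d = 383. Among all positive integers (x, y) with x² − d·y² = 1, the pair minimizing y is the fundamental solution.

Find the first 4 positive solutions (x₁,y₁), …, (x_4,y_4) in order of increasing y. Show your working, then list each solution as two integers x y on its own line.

[19; 1,1,3,19,3,1,1,38] for √383; ℓ=8 ⇒ convergent index 7
k=0  a_k=19  p_k/q_k = 19/1
…
k=4  a_k=19  p_k/q_k = 2642/135
…
k=6  a_k=1  p_k/q_k = 10705/547
k=7  a_k=1  p_k/q_k = 18768/959
fundamental: x₁=18768, y₁=959  (since 352237824 − 383·919681 = 1)
(x_2, y_2) = (18768·18768 + 383·959·959, 18768·959 + 959·18768) = (704475647, 35997024)
(x_3, y_3) = (18768·704475647 + 383·959·35997024, 18768·35997024 + 959·704475647) = (26443197867024, 1351184291905)
(x_4, y_4) = (18768·26443197867024 + 383·959·1351184291905, 18768·1351184291905 + 959·26443197867024) = (992571874432137217, 50718053544949056)

18768 959
704475647 35997024
26443197867024 1351184291905
992571874432137217 50718053544949056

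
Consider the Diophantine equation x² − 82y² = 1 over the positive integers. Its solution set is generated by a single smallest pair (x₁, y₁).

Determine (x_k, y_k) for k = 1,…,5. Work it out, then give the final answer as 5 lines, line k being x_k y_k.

163 18
53137 5868
17322499 1912950
5647081537 623615832
1840931258563 203296848282

√82 → a₀=9, period (18); ℓ=1 odd so k=1
step 0: (9, 1)  from 9·(1,0) + (0,1)
step 1: (163, 18)  from 18·(9,1) + (1,0)
fundamental: x₁=163, y₁=18  (since 26569 − 82·324 = 1)
n=2: (163,18)∘(163,18) = (163·163+82·18·18, 163·18+18·163) = (53137,5868)
n=3: (53137,5868)∘(163,18) = (163·53137+82·18·5868, 163·5868+18·53137) = (17322499,1912950)
n=4: (17322499,1912950)∘(163,18) = (163·17322499+82·18·1912950, 163·1912950+18·17322499) = (5647081537,623615832)
n=5: (5647081537,623615832)∘(163,18) = (163·5647081537+82·18·623615832, 163·623615832+18·5647081537) = (1840931258563,203296848282)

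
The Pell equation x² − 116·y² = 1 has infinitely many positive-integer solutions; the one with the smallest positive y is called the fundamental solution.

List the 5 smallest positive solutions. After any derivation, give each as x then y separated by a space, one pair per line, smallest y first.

d=116: √d = [10; 1,3,2,1,4,1,2,3,1,20] (ℓ=10, even), read p_9/q_9
step 0: (10, 1)  from 10·(1,0) + (0,1)
step 1: (11, 1)  from 1·(10,1) + (1,0)
step 2: (43, 4)  from 3·(11,1) + (10,1)
…
step 4: (140, 13)  from 1·(97,9) + (43,4)
step 5: (657, 61)  from 4·(140,13) + (97,9)
…
step 8: (7550, 701)  from 3·(2251,209) + (797,74)
step 9: (9801, 910)  from 1·(7550,701) + (2251,209)
(x₁, y₁) = (9801, 910);  9801² − 116·910² = 1 ✓
k=2:  x_2 = 9801·9801+116·910·910 = 192119201,  y_2 = 9801·910+910·9801 = 17837820
k=3:  x_3 = 9801·192119201+116·910·17837820 = 3765920568201,  y_3 = 9801·17837820+910·192119201 = 349656946730
k=4:  x_4 = 9801·3765920568201+116·910·349656946730 = 73819574785756801,  y_4 = 9801·349656946730+910·3765920568201 = 6853975451963640
k=5:  x_5 = 9801·73819574785756801+116·910·6853975451963640 = 1447011301184484245001,  y_5 = 9801·6853975451963640+910·73819574785756801 = 134351626459734324550

9801 910
192119201 17837820
3765920568201 349656946730
73819574785756801 6853975451963640
1447011301184484245001 134351626459734324550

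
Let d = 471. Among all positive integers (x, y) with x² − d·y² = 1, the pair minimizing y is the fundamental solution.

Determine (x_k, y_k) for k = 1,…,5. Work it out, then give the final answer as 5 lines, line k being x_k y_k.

d=471: √d = [21; 1,2,2,1,3,…,2,1,42] (ℓ=14, even), read p_13/q_13
k=0  a_k=21  p_k/q_k = 21/1
…
k=2  a_k=2  p_k/q_k = 65/3
k=3  a_k=2  p_k/q_k = 152/7
k=4  a_k=1  p_k/q_k = 217/10
k=5  a_k=3  p_k/q_k = 803/37
k=6  a_k=4  p_k/q_k = 3429/158
…
k=9  a_k=3  p_k/q_k = 644804/29711
…
k=11  a_k=2  p_k/q_k = 2331742/107441
k=12  a_k=2  p_k/q_k = 5506953/253747
k=13  a_k=1  p_k/q_k = 7838695/361188
fundamental: x₁=7838695, y₁=361188  (since 61445139303025 − 471·130456771344 = 1)
n=2: (7838695,361188)∘(7838695,361188) = (7838695·7838695+471·361188·361188, 7838695·361188+361188·7838695) = (122890278606049,5662485139320)
n=3: (122890278606049,5662485139320)∘(7838695,361188) = (7838695·122890278606049+471·361188·5662485139320, 7838695·5662485139320+361188·122890278606049) = (1926598824915678693415,88772987898323613612)
n=4: (1926598824915678693415,88772987898323613612)∘(7838695,361188) = (7838695·1926598824915678693415+471·361188·88772987898323613612, 7838695·88772987898323613612+361188·1926598824915678693415) = (30204041151744689101078780801,1391728752747293974319493360)
n=5: (30204041151744689101078780801,1391728752747293974319493360)∘(7838695,361188) = (7838695·30204041151744689101078780801+471·361188·1391728752747293974319493360, 7838695·1391728752747293974319493360+361188·30204041151744689101078780801) = (473520532711948744867536551663095975,21818674431032810307068783683516788)

7838695 361188
122890278606049 5662485139320
1926598824915678693415 88772987898323613612
30204041151744689101078780801 1391728752747293974319493360
473520532711948744867536551663095975 21818674431032810307068783683516788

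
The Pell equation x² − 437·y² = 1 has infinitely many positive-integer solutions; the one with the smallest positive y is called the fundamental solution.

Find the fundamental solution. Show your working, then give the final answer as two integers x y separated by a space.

4599 220

√437 = [20; 1,9,2,9,1,40, …], period ℓ=6 (even) → k=5
k=0  a_k=20  p_k/q_k = 20/1
k=1  a_k=1  p_k/q_k = 21/1
k=2  a_k=9  p_k/q_k = 209/10
k=3  a_k=2  p_k/q_k = 439/21
k=4  a_k=9  p_k/q_k = 4160/199
k=5  a_k=1  p_k/q_k = 4599/220
(x₁, y₁) = (4599, 220);  4599² − 437·220² = 1 ✓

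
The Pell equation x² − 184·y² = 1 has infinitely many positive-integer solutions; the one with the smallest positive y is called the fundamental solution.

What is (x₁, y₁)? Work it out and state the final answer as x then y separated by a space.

24335 1794

[13; 1,1,3,2,1,2,1,2,3,1,1,26] for √184; ℓ=12 ⇒ convergent index 11
k=0  a_k=13  p_k/q_k = 13/1
k=1  a_k=1  p_k/q_k = 14/1
k=2  a_k=1  p_k/q_k = 27/2
k=3  a_k=3  p_k/q_k = 95/7
…
k=5  a_k=1  p_k/q_k = 312/23
k=6  a_k=2  p_k/q_k = 841/62
k=7  a_k=1  p_k/q_k = 1153/85
k=8  a_k=2  p_k/q_k = 3147/232
k=9  a_k=3  p_k/q_k = 10594/781
k=10  a_k=1  p_k/q_k = 13741/1013
k=11  a_k=1  p_k/q_k = 24335/1794
→ (24335, 1794).  Check: 24335²=592192225, 184·1794²=592192224, difference 1.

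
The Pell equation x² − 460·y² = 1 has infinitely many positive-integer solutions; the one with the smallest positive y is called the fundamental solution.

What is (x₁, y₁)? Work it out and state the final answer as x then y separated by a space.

√460 → a₀=21, period (2,4,3,1,2,10,2,1,3,4,2,42); ℓ=12 even so k=11
step 0: (21, 1)  from 21·(1,0) + (0,1)
step 1: (43, 2)  from 2·(21,1) + (1,0)
step 2: (193, 9)  from 4·(43,2) + (21,1)
step 3: (622, 29)  from 3·(193,9) + (43,2)
…
step 5: (2252, 105)  from 2·(815,38) + (622,29)
step 6: (23335, 1088)  from 10·(2252,105) + (815,38)
step 7: (48922, 2281)  from 2·(23335,1088) + (2252,105)
step 8: (72257, 3369)  from 1·(48922,2281) + (23335,1088)
step 9: (265693, 12388)  from 3·(72257,3369) + (48922,2281)
step 10: (1135029, 52921)  from 4·(265693,12388) + (72257,3369)
step 11: (2535751, 118230)  from 2·(1135029,52921) + (265693,12388)
→ (2535751, 118230).  Check: 2535751²=6430033134001, 460·118230²=6430033134000, difference 1.

2535751 118230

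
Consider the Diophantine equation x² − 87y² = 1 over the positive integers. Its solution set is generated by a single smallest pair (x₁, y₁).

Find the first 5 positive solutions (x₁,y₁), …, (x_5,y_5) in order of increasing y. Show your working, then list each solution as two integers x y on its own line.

28 3
1567 168
87724 9405
4910977 526512
274926988 29475267

[9; 3,18] for √87; ℓ=2 ⇒ convergent index 1
step 0: (9, 1)  from 9·(1,0) + (0,1)
step 1: (28, 3)  from 3·(9,1) + (1,0)
fundamental: x₁=28, y₁=3  (since 784 − 87·9 = 1)
(28+3√87)^2 = 1567 + 168√87
(28+3√87)^3 = 87724 + 9405√87
(28+3√87)^4 = 4910977 + 526512√87
(28+3√87)^5 = 274926988 + 29475267√87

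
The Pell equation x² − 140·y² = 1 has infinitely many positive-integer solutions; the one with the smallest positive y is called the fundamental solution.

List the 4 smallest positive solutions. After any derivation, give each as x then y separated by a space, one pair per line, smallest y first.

71 6
10081 852
1431431 120978
203253121 17178024

√140 → a₀=11, period (1,4,1,22); ℓ=4 even so k=3
step 0: (11, 1)  from 11·(1,0) + (0,1)
step 1: (12, 1)  from 1·(11,1) + (1,0)
step 2: (59, 5)  from 4·(12,1) + (11,1)
step 3: (71, 6)  from 1·(59,5) + (12,1)
→ (71, 6).  Check: 71²=5041, 140·6²=5040, difference 1.
(x_2, y_2) = (71·71 + 140·6·6, 71·6 + 6·71) = (10081, 852)
(x_3, y_3) = (71·10081 + 140·6·852, 71·852 + 6·10081) = (1431431, 120978)
(x_4, y_4) = (71·1431431 + 140·6·120978, 71·120978 + 6·1431431) = (203253121, 17178024)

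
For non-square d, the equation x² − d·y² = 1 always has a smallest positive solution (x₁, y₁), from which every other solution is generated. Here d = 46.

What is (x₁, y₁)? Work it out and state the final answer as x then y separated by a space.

[6; 1,3,1,1,2,6,2,1,1,3,1,12] for √46; ℓ=12 ⇒ convergent index 11
a_0=6:  p_0=6·1+0=6,  q_0=6·0+1=1
…
a_2=3:  p_2=3·7+6=27,  q_2=3·1+1=4
…
a_4=1:  p_4=1·34+27=61,  q_4=1·5+4=9
a_5=2:  p_5=2·61+34=156,  q_5=2·9+5=23
a_6=6:  p_6=6·156+61=997,  q_6=6·23+9=147
…
a_8=1:  p_8=1·2150+997=3147,  q_8=1·317+147=464
a_9=1:  p_9=1·3147+2150=5297,  q_9=1·464+317=781
a_10=3:  p_10=3·5297+3147=19038,  q_10=3·781+464=2807
a_11=1:  p_11=1·19038+5297=24335,  q_11=1·2807+781=3588
fundamental: x₁=24335, y₁=3588  (since 592192225 − 46·12873744 = 1)

24335 3588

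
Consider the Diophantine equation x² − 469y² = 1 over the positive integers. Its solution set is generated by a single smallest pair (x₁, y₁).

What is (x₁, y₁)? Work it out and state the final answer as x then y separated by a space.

137215 6336

[21; 1,1,1,10,6,10,1,1,1,42] for √469; ℓ=10 ⇒ convergent index 9
k=0  a_k=21  p_k/q_k = 21/1
k=1  a_k=1  p_k/q_k = 22/1
k=2  a_k=1  p_k/q_k = 43/2
…
k=4  a_k=10  p_k/q_k = 693/32
…
k=6  a_k=10  p_k/q_k = 42923/1982
k=7  a_k=1  p_k/q_k = 47146/2177
k=8  a_k=1  p_k/q_k = 90069/4159
k=9  a_k=1  p_k/q_k = 137215/6336
fundamental: x₁=137215, y₁=6336  (since 18827956225 − 469·40144896 = 1)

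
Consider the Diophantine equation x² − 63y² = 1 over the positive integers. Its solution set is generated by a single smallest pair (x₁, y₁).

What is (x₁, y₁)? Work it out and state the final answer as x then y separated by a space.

d=63: √d = [7; 1,14] (ℓ=2, even), read p_1/q_1
a_0=7:  p_0=7·1+0=7,  q_0=7·0+1=1
a_1=1:  p_1=1·7+1=8,  q_1=1·1+0=1
→ (8, 1).  Check: 8²=64, 63·1²=63, difference 1.

8 1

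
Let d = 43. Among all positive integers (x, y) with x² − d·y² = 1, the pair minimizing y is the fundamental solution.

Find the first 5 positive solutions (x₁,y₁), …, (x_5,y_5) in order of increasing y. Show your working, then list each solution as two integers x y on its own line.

√43 = [6; 1,1,3,1,5,1,3,1,1,12, …], period ℓ=10 (even) → k=9
i=0: a=6 ⇒ p=6, q=1
i=1: a=1 ⇒ p=7, q=1
i=2: a=1 ⇒ p=13, q=2
i=3: a=3 ⇒ p=46, q=7
i=4: a=1 ⇒ p=59, q=9
i=5: a=5 ⇒ p=341, q=52
…
i=7: a=3 ⇒ p=1541, q=235
i=8: a=1 ⇒ p=1941, q=296
i=9: a=1 ⇒ p=3482, q=531
fundamental: x₁=3482, y₁=531  (since 12124324 − 43·281961 = 1)
(3482+531√43)^2 = 24248647 + 3697884√43
(3482+531√43)^3 = 168867574226 + 25752063645√43
(3482+531√43)^4 = 1175993762661217 + 179337367525896√43
(3482+531√43)^5 = 8189620394305140962 + 1248905401698276099√43

3482 531
24248647 3697884
168867574226 25752063645
1175993762661217 179337367525896
8189620394305140962 1248905401698276099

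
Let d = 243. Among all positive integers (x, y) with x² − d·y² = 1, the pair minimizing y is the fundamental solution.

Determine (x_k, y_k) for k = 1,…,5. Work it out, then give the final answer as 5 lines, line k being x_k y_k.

√243 → a₀=15, period (1,1,2,3,15,3,2,1,1,30); ℓ=10 even so k=9
i=0: a=15 ⇒ p=15, q=1
…
i=6: a=3 ⇒ p=12424, q=797
…
i=8: a=1 ⇒ p=41325, q=2651
i=9: a=1 ⇒ p=70226, q=4505
(x₁, y₁) = (70226, 4505);  70226² − 243·4505² = 1 ✓
k=2:  x_2 = 70226·70226+243·4505·4505 = 9863382151,  y_2 = 70226·4505+4505·70226 = 632736260
k=3:  x_3 = 70226·9863382151+243·4505·632736260 = 1385331749802026,  y_3 = 70226·632736260+4505·9863382151 = 88869073185015
k=4:  x_4 = 70226·1385331749802026+243·4505·88869073185015 = 194572614913330773601,  y_4 = 70226·88869073185015+4505·1385331749802026 = 12481839066348990520
k=5:  x_5 = 70226·194572614913330773601+243·4505·12481839066348990520 = 27328112908421802064005626,  y_5 = 70226·12481839066348990520+4505·194572614913330773601 = 1753099260457979343330025

70226 4505
9863382151 632736260
1385331749802026 88869073185015
194572614913330773601 12481839066348990520
27328112908421802064005626 1753099260457979343330025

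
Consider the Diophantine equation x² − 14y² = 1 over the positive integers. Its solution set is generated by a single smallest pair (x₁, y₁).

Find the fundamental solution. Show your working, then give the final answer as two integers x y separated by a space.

15 4

[3; 1,2,1,6] for √14; ℓ=4 ⇒ convergent index 3
step 0: (3, 1)  from 3·(1,0) + (0,1)
…
step 2: (11, 3)  from 2·(4,1) + (3,1)
step 3: (15, 4)  from 1·(11,3) + (4,1)
fundamental: x₁=15, y₁=4  (since 225 − 14·16 = 1)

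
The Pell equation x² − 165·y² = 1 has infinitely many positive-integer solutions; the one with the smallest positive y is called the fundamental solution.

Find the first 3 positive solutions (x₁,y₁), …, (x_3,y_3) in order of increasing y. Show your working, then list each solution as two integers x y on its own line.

1079 84
2328481 181272
5024860919 391184892

d=165: √d = [12; 1,5,2,5,1,24] (ℓ=6, even), read p_5/q_5
step 0: (12, 1)  from 12·(1,0) + (0,1)
step 1: (13, 1)  from 1·(12,1) + (1,0)
step 2: (77, 6)  from 5·(13,1) + (12,1)
step 3: (167, 13)  from 2·(77,6) + (13,1)
step 4: (912, 71)  from 5·(167,13) + (77,6)
step 5: (1079, 84)  from 1·(912,71) + (167,13)
→ (1079, 84).  Check: 1079²=1164241, 165·84²=1164240, difference 1.
k=2:  x_2 = 1079·1079+165·84·84 = 2328481,  y_2 = 1079·84+84·1079 = 181272
k=3:  x_3 = 1079·2328481+165·84·181272 = 5024860919,  y_3 = 1079·181272+84·2328481 = 391184892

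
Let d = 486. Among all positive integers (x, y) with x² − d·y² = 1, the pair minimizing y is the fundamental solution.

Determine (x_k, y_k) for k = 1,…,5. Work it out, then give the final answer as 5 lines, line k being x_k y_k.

485 22
470449 21340
456335045 20699778
442644523201 20078763320
429364731169925 19476379720622

√486 = [22; 22,44, …], period ℓ=2 (even) → k=1
i=0: a=22 ⇒ p=22, q=1
i=1: a=22 ⇒ p=485, q=22
→ (485, 22).  Check: 485²=235225, 486·22²=235224, difference 1.
k=2:  x_2 = 485·485+486·22·22 = 470449,  y_2 = 485·22+22·485 = 21340
k=3:  x_3 = 485·470449+486·22·21340 = 456335045,  y_3 = 485·21340+22·470449 = 20699778
k=4:  x_4 = 485·456335045+486·22·20699778 = 442644523201,  y_4 = 485·20699778+22·456335045 = 20078763320
k=5:  x_5 = 485·442644523201+486·22·20078763320 = 429364731169925,  y_5 = 485·20078763320+22·442644523201 = 19476379720622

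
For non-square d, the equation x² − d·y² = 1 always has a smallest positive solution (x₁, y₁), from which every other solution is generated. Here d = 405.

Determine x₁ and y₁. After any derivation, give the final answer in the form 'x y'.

[20; 8,40] for √405; ℓ=2 ⇒ convergent index 1
k=0  a_k=20  p_k/q_k = 20/1
k=1  a_k=8  p_k/q_k = 161/8
fundamental: x₁=161, y₁=8  (since 25921 − 405·64 = 1)

161 8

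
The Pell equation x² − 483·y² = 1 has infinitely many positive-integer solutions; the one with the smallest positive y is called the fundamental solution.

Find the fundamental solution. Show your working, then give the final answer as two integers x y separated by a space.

22 1

√483 → a₀=21, period (1,42); ℓ=2 even so k=1
i=0: a=21 ⇒ p=21, q=1
i=1: a=1 ⇒ p=22, q=1
(x₁, y₁) = (22, 1);  22² − 483·1² = 1 ✓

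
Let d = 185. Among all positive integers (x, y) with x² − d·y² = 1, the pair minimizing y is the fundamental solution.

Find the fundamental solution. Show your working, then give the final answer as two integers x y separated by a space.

√185 = [13; 1,1,1,1,26, …], period ℓ=5 (odd) → k=9
i=0: a=13 ⇒ p=13, q=1
…
i=2: a=1 ⇒ p=27, q=2
i=3: a=1 ⇒ p=41, q=3
i=4: a=1 ⇒ p=68, q=5
i=5: a=26 ⇒ p=1809, q=133
…
i=7: a=1 ⇒ p=3686, q=271
i=8: a=1 ⇒ p=5563, q=409
i=9: a=1 ⇒ p=9249, q=680
fundamental: x₁=9249, y₁=680  (since 85544001 − 185·462400 = 1)

9249 680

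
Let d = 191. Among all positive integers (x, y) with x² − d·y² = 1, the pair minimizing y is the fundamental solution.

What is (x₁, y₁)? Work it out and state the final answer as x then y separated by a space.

√191 = [13; 1,4,1,1,3,…,4,1,26, …], period ℓ=16 (even) → k=15
step 0: (13, 1)  from 13·(1,0) + (0,1)
…
step 3: (83, 6)  from 1·(69,5) + (14,1)
step 4: (152, 11)  from 1·(83,6) + (69,5)
…
step 14: (7377553, 533821)  from 4·(1616447,116962) + (911765,65973)
step 15: (8994000, 650783)  from 1·(7377553,533821) + (1616447,116962)
fundamental: x₁=8994000, y₁=650783  (since 80892036000000 − 191·423518513089 = 1)

8994000 650783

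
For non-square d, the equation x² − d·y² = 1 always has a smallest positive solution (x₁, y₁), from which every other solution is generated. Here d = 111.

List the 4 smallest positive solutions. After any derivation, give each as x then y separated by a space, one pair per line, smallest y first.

295 28
174049 16520
102688615 9746772
60586108801 5750578960

√111 = [10; 1,1,6,1,1,20, …], period ℓ=6 (even) → k=5
step 0: (10, 1)  from 10·(1,0) + (0,1)
…
step 2: (21, 2)  from 1·(11,1) + (10,1)
…
step 4: (158, 15)  from 1·(137,13) + (21,2)
step 5: (295, 28)  from 1·(158,15) + (137,13)
(x₁, y₁) = (295, 28);  295² − 111·28² = 1 ✓
n=2: (295,28)∘(295,28) = (295·295+111·28·28, 295·28+28·295) = (174049,16520)
n=3: (174049,16520)∘(295,28) = (295·174049+111·28·16520, 295·16520+28·174049) = (102688615,9746772)
n=4: (102688615,9746772)∘(295,28) = (295·102688615+111·28·9746772, 295·9746772+28·102688615) = (60586108801,5750578960)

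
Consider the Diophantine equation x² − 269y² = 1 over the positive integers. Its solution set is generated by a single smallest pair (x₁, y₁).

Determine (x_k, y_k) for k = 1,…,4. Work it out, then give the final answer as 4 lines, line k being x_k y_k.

13449 820
361751201 22056360
9730383791049 593271970460
261727862849884801 15957829439376720

d=269: √d = [16; 2,2,32] (ℓ=3, odd), read p_5/q_5
i=0: a=16 ⇒ p=16, q=1
…
i=2: a=2 ⇒ p=82, q=5
i=3: a=32 ⇒ p=2657, q=162
i=4: a=2 ⇒ p=5396, q=329
i=5: a=2 ⇒ p=13449, q=820
→ (13449, 820).  Check: 13449²=180875601, 269·820²=180875600, difference 1.
n=2: (13449,820)∘(13449,820) = (13449·13449+269·820·820, 13449·820+820·13449) = (361751201,22056360)
n=3: (361751201,22056360)∘(13449,820) = (13449·361751201+269·820·22056360, 13449·22056360+820·361751201) = (9730383791049,593271970460)
n=4: (9730383791049,593271970460)∘(13449,820) = (13449·9730383791049+269·820·593271970460, 13449·593271970460+820·9730383791049) = (261727862849884801,15957829439376720)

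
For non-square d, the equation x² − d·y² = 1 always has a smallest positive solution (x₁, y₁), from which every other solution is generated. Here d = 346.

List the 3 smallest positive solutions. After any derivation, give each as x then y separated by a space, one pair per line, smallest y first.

d=346: √d = [18; 1,1,1,1,36] (ℓ=5, odd), read p_9/q_9
k=0  a_k=18  p_k/q_k = 18/1
…
k=3  a_k=1  p_k/q_k = 56/3
…
k=5  a_k=36  p_k/q_k = 3404/183
…
k=8  a_k=1  p_k/q_k = 10398/559
k=9  a_k=1  p_k/q_k = 17299/930
fundamental: x₁=17299, y₁=930  (since 299255401 − 346·864900 = 1)
n=2: (17299,930)∘(17299,930) = (17299·17299+346·930·930, 17299·930+930·17299) = (598510801,32176140)
n=3: (598510801,32176140)∘(17299,930) = (17299·598510801+346·930·32176140, 17299·32176140+930·598510801) = (20707276675699,1113230090790)

17299 930
598510801 32176140
20707276675699 1113230090790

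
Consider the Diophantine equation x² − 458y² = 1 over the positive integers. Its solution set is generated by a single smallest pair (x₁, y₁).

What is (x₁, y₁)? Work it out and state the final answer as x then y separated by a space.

[21; 2,2,42] for √458; ℓ=3 ⇒ convergent index 5
a_0=21:  p_0=21·1+0=21,  q_0=21·0+1=1
a_1=2:  p_1=2·21+1=43,  q_1=2·1+0=2
a_2=2:  p_2=2·43+21=107,  q_2=2·2+1=5
a_3=42:  p_3=42·107+43=4537,  q_3=42·5+2=212
a_4=2:  p_4=2·4537+107=9181,  q_4=2·212+5=429
a_5=2:  p_5=2·9181+4537=22899,  q_5=2·429+212=1070
→ (22899, 1070).  Check: 22899²=524364201, 458·1070²=524364200, difference 1.

22899 1070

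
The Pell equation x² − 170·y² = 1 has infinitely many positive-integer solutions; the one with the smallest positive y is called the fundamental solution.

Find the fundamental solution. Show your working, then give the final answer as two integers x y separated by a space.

339 26

d=170: √d = [13; 26] (ℓ=1, odd), read p_1/q_1
k=0  a_k=13  p_k/q_k = 13/1
k=1  a_k=26  p_k/q_k = 339/26
fundamental: x₁=339, y₁=26  (since 114921 − 170·676 = 1)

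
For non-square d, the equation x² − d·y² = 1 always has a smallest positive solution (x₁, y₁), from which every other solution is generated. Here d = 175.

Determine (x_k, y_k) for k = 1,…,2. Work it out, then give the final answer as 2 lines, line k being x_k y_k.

2024 153
8193151 619344

d=175: √d = [13; 4,2,1,2,4,26] (ℓ=6, even), read p_5/q_5
k=0  a_k=13  p_k/q_k = 13/1
k=1  a_k=4  p_k/q_k = 53/4
…
k=3  a_k=1  p_k/q_k = 172/13
k=4  a_k=2  p_k/q_k = 463/35
k=5  a_k=4  p_k/q_k = 2024/153
fundamental: x₁=2024, y₁=153  (since 4096576 − 175·23409 = 1)
(x_2, y_2) = (2024·2024 + 175·153·153, 2024·153 + 153·2024) = (8193151, 619344)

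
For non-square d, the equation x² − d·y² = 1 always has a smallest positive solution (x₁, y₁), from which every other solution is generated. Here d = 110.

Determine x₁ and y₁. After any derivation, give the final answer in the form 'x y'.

√110 → a₀=10, period (2,20); ℓ=2 even so k=1
step 0: (10, 1)  from 10·(1,0) + (0,1)
step 1: (21, 2)  from 2·(10,1) + (1,0)
→ (21, 2).  Check: 21²=441, 110·2²=440, difference 1.

21 2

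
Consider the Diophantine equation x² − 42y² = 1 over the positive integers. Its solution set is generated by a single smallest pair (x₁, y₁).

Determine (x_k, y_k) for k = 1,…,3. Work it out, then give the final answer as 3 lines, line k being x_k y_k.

13 2
337 52
8749 1350

√42 → a₀=6, period (2,12); ℓ=2 even so k=1
k=0  a_k=6  p_k/q_k = 6/1
k=1  a_k=2  p_k/q_k = 13/2
→ (13, 2).  Check: 13²=169, 42·2²=168, difference 1.
n=2: (13,2)∘(13,2) = (13·13+42·2·2, 13·2+2·13) = (337,52)
n=3: (337,52)∘(13,2) = (13·337+42·2·52, 13·52+2·337) = (8749,1350)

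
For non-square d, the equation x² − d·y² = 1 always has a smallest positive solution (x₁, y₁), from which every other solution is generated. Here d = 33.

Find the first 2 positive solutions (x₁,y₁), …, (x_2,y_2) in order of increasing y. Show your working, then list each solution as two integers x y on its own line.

[5; 1,2,1,10] for √33; ℓ=4 ⇒ convergent index 3
i=0: a=5 ⇒ p=5, q=1
…
i=2: a=2 ⇒ p=17, q=3
i=3: a=1 ⇒ p=23, q=4
fundamental: x₁=23, y₁=4  (since 529 − 33·16 = 1)
(23+4√33)^2 = 1057 + 184√33

23 4
1057 184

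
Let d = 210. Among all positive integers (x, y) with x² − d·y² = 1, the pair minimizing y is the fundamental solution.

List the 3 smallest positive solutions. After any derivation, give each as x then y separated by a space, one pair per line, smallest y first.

29 2
1681 116
97469 6726

√210 → a₀=14, period (2,28); ℓ=2 even so k=1
a_0=14:  p_0=14·1+0=14,  q_0=14·0+1=1
a_1=2:  p_1=2·14+1=29,  q_1=2·1+0=2
fundamental: x₁=29, y₁=2  (since 841 − 210·4 = 1)
(x_2, y_2) = (29·29 + 210·2·2, 29·2 + 2·29) = (1681, 116)
(x_3, y_3) = (29·1681 + 210·2·116, 29·116 + 2·1681) = (97469, 6726)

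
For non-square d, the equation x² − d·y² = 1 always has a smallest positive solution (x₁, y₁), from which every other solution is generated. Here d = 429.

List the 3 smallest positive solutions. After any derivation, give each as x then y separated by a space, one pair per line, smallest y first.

1524095 73584
4645731138049 224298012960
14161071197688057215 683702960124468816

d=429: √d = [20; 1,2,2,9,1,12,1,9,2,2,1,40] (ℓ=12, even), read p_11/q_11
step 0: (20, 1)  from 20·(1,0) + (0,1)
step 1: (21, 1)  from 1·(20,1) + (1,0)
step 2: (62, 3)  from 2·(21,1) + (20,1)
…
step 4: (1367, 66)  from 9·(145,7) + (62,3)
step 5: (1512, 73)  from 1·(1367,66) + (145,7)
step 6: (19511, 942)  from 12·(1512,73) + (1367,66)
…
step 9: (438459, 21169)  from 2·(208718,10077) + (21023,1015)
step 10: (1085636, 52415)  from 2·(438459,21169) + (208718,10077)
step 11: (1524095, 73584)  from 1·(1085636,52415) + (438459,21169)
→ (1524095, 73584).  Check: 1524095²=2322865569025, 429·73584²=2322865569024, difference 1.
n=2: (1524095,73584)∘(1524095,73584) = (1524095·1524095+429·73584·73584, 1524095·73584+73584·1524095) = (4645731138049,224298012960)
n=3: (4645731138049,224298012960)∘(1524095,73584) = (1524095·4645731138049+429·73584·224298012960, 1524095·224298012960+73584·4645731138049) = (14161071197688057215,683702960124468816)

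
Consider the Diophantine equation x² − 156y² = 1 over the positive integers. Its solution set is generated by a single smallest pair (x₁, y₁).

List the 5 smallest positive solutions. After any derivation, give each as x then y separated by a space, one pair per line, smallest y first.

√156 → a₀=12, period (2,24); ℓ=2 even so k=1
i=0: a=12 ⇒ p=12, q=1
i=1: a=2 ⇒ p=25, q=2
(x₁, y₁) = (25, 2);  25² − 156·2² = 1 ✓
k=2:  x_2 = 25·25+156·2·2 = 1249,  y_2 = 25·2+2·25 = 100
k=3:  x_3 = 25·1249+156·2·100 = 62425,  y_3 = 25·100+2·1249 = 4998
k=4:  x_4 = 25·62425+156·2·4998 = 3120001,  y_4 = 25·4998+2·62425 = 249800
k=5:  x_5 = 25·3120001+156·2·249800 = 155937625,  y_5 = 25·249800+2·3120001 = 12485002

25 2
1249 100
62425 4998
3120001 249800
155937625 12485002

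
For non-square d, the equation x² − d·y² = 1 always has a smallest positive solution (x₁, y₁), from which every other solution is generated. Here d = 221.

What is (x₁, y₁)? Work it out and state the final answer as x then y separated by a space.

√221 → a₀=14, period (1,6,2,6,1,28); ℓ=6 even so k=5
i=0: a=14 ⇒ p=14, q=1
…
i=2: a=6 ⇒ p=104, q=7
i=3: a=2 ⇒ p=223, q=15
i=4: a=6 ⇒ p=1442, q=97
i=5: a=1 ⇒ p=1665, q=112
(x₁, y₁) = (1665, 112);  1665² − 221·112² = 1 ✓

1665 112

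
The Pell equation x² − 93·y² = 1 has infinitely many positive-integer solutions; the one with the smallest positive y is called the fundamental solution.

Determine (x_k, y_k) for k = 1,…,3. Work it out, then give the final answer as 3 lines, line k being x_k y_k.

[9; 1,1,1,4,6,4,1,1,1,18] for √93; ℓ=10 ⇒ convergent index 9
step 0: (9, 1)  from 9·(1,0) + (0,1)
step 1: (10, 1)  from 1·(9,1) + (1,0)
…
step 4: (135, 14)  from 4·(29,3) + (19,2)
step 5: (839, 87)  from 6·(135,14) + (29,3)
step 6: (3491, 362)  from 4·(839,87) + (135,14)
…
step 8: (7821, 811)  from 1·(4330,449) + (3491,362)
step 9: (12151, 1260)  from 1·(7821,811) + (4330,449)
fundamental: x₁=12151, y₁=1260  (since 147646801 − 93·1587600 = 1)
(x_2, y_2) = (12151·12151 + 93·1260·1260, 12151·1260 + 1260·12151) = (295293601, 30620520)
(x_3, y_3) = (12151·295293601 + 93·1260·30620520, 12151·30620520 + 1260·295293601) = (7176225079351, 744139875780)

12151 1260
295293601 30620520
7176225079351 744139875780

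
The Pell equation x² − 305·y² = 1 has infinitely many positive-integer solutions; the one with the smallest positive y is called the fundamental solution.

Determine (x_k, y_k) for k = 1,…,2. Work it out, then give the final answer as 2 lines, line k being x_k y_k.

√305 = [17; 2,6,2,34, …], period ℓ=4 (even) → k=3
k=0  a_k=17  p_k/q_k = 17/1
k=1  a_k=2  p_k/q_k = 35/2
k=2  a_k=6  p_k/q_k = 227/13
k=3  a_k=2  p_k/q_k = 489/28
fundamental: x₁=489, y₁=28  (since 239121 − 305·784 = 1)
(x_2, y_2) = (489·489 + 305·28·28, 489·28 + 28·489) = (478241, 27384)

489 28
478241 27384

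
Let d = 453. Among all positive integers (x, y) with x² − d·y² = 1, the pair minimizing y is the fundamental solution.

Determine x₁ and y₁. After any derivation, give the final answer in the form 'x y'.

√453 → a₀=21, period (3,1,1,10,14,10,1,1,3,42); ℓ=10 even so k=9
i=0: a=21 ⇒ p=21, q=1
i=1: a=3 ⇒ p=64, q=3
…
i=3: a=1 ⇒ p=149, q=7
…
i=5: a=14 ⇒ p=22199, q=1043
…
i=7: a=1 ⇒ p=245764, q=11547
i=8: a=1 ⇒ p=469329, q=22051
i=9: a=3 ⇒ p=1653751, q=77700
fundamental: x₁=1653751, y₁=77700  (since 2734892370001 − 453·6037290000 = 1)

1653751 77700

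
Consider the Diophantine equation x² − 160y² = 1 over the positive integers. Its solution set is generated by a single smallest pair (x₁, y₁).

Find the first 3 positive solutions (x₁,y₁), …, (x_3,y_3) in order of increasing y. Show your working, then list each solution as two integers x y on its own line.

721 57
1039681 82194
1499219281 118523691

√160 → a₀=12, period (1,1,1,5,1,1,1,24); ℓ=8 even so k=7
k=0  a_k=12  p_k/q_k = 12/1
…
k=3  a_k=1  p_k/q_k = 38/3
k=4  a_k=5  p_k/q_k = 215/17
k=5  a_k=1  p_k/q_k = 253/20
k=6  a_k=1  p_k/q_k = 468/37
k=7  a_k=1  p_k/q_k = 721/57
fundamental: x₁=721, y₁=57  (since 519841 − 160·3249 = 1)
(721+57√160)^2 = 1039681 + 82194√160
(721+57√160)^3 = 1499219281 + 118523691√160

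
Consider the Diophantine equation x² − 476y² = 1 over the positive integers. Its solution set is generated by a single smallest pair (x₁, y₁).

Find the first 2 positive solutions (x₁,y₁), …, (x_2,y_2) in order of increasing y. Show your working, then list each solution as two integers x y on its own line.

28799 1320
1658764801 76029360

d=476: √d = [21; 1,4,2,10,2,4,1,42] (ℓ=8, even), read p_7/q_7
i=0: a=21 ⇒ p=21, q=1
i=1: a=1 ⇒ p=22, q=1
i=2: a=4 ⇒ p=109, q=5
i=3: a=2 ⇒ p=240, q=11
i=4: a=10 ⇒ p=2509, q=115
i=5: a=2 ⇒ p=5258, q=241
i=6: a=4 ⇒ p=23541, q=1079
i=7: a=1 ⇒ p=28799, q=1320
fundamental: x₁=28799, y₁=1320  (since 829382401 − 476·1742400 = 1)
(28799+1320√476)^2 = 1658764801 + 76029360√476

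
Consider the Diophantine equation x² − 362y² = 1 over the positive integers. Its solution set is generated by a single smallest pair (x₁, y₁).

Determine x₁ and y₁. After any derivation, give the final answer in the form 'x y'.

[19; 38] for √362; ℓ=1 ⇒ convergent index 1
a_0=19:  p_0=19·1+0=19,  q_0=19·0+1=1
a_1=38:  p_1=38·19+1=723,  q_1=38·1+0=38
fundamental: x₁=723, y₁=38  (since 522729 − 362·1444 = 1)

723 38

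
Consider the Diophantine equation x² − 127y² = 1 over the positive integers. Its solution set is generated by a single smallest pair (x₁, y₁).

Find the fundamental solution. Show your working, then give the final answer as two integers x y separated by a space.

4730624 419775

√127 = [11; 3,1,2,2,7,11,7,2,2,1,3,22, …], period ℓ=12 (even) → k=11
k=0  a_k=11  p_k/q_k = 11/1
k=1  a_k=3  p_k/q_k = 34/3
k=2  a_k=1  p_k/q_k = 45/4
k=3  a_k=2  p_k/q_k = 124/11
…
k=5  a_k=7  p_k/q_k = 2175/193
k=6  a_k=11  p_k/q_k = 24218/2149
k=7  a_k=7  p_k/q_k = 171701/15236
…
k=10  a_k=1  p_k/q_k = 1274561/113099
k=11  a_k=3  p_k/q_k = 4730624/419775
(x₁, y₁) = (4730624, 419775);  4730624² − 127·419775² = 1 ✓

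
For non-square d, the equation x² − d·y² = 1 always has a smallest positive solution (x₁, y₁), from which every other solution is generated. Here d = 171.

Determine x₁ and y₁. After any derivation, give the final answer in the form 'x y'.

√171 = [13; 13,26, …], period ℓ=2 (even) → k=1
step 0: (13, 1)  from 13·(1,0) + (0,1)
step 1: (170, 13)  from 13·(13,1) + (1,0)
fundamental: x₁=170, y₁=13  (since 28900 − 171·169 = 1)

170 13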